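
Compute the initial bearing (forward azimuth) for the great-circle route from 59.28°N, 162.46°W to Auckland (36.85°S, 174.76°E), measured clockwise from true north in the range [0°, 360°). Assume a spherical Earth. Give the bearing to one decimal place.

198.2°

Δλ = 174.76 − -162.46 = 337.22°; wrapped into (−180°, 180°]: -22.78°.
θ = atan2( sin Δλ · cos φ₂ , cos φ₁ · sin φ₂ − sin φ₁ · cos φ₂ · cos Δλ )
  = atan2(-0.30984, -0.94062) = -161.768° → normalised to [0°, 360°): 198.232°.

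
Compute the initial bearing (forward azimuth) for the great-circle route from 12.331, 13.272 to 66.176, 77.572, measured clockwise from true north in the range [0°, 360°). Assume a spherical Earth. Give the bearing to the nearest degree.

23°

Δλ = 77.572 − 13.272 = 64.300°.
θ = atan2( sin Δλ · cos φ₂ , cos φ₁ · sin φ₂ − sin φ₁ · cos φ₂ · cos Δλ )
  = atan2(0.36397, 0.85628) = 23.028° → normalised to [0°, 360°): 23.028°.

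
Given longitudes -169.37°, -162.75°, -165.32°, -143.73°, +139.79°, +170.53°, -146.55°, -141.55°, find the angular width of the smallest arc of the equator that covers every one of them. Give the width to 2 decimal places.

Sort the longitudes: -169.37°, -165.32°, -162.75°, -146.55°, -143.73°, -141.55°, +139.79°, +170.53°.
Eastward gaps between consecutive values (wrapping around): 4.05°, 2.57°, 16.20°, 2.82°, 2.18°, 281.34°, 30.74°, 20.10°.
Largest gap = 281.34° ⇒ minimal covering band is its complement: 360° − 281.34° = 78.66°.
Band runs from +139.79° eastward to -141.55°, crossing the antimeridian.

78.66°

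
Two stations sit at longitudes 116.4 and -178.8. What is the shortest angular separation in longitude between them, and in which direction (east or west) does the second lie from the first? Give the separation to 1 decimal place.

64.8° east

Raw difference: -178.8 − 116.4 = -295.2°.
Normalise into (−180°, 180°]: -295.2° + 360° = 64.8°.
Positive ⇒ the second point lies to the east; separation 64.8°.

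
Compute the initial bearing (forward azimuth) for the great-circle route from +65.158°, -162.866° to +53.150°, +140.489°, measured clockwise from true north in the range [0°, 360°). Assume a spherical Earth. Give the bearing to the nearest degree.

Δλ = 140.489 − -162.866 = 303.355°; wrapped into (−180°, 180°]: -56.645°.
θ = atan2( sin Δλ · cos φ₂ , cos φ₁ · sin φ₂ − sin φ₁ · cos φ₂ · cos Δλ )
  = atan2(-0.50094, 0.03695) = -85.781° → normalised to [0°, 360°): 274.219°.

274°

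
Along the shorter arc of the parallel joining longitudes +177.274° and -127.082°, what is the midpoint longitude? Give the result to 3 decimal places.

Signed shortest Δλ from +177.274° to -127.082° is +55.644°.
Midpoint longitude = +177.274° + (+55.644°)/2 = +177.274° + 27.822° = +205.096°.
Normalise into (−180°, 180°]: -154.904°.
(The naïve average (+177.274 + -127.082)/2 = 25.096° is on the wrong side of the globe.)

-154.904°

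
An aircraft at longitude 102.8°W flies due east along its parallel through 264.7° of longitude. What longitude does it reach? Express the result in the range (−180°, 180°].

Start at -102.8°; shift +264.7° → +161.9°.
+161.9° already lies in (−180°, 180°].

161.9°E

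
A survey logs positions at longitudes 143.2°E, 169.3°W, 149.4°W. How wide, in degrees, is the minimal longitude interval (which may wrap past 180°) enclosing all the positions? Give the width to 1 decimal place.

67.4°

Sort the longitudes: -169.3°, -149.4°, +143.2°.
Eastward gaps between consecutive values (wrapping around): 19.9°, 292.6°, 47.5°.
Largest gap = 292.6° ⇒ minimal covering band is its complement: 360° − 292.6° = 67.4°.
Band runs from +143.2° eastward to -149.4°, crossing the antimeridian.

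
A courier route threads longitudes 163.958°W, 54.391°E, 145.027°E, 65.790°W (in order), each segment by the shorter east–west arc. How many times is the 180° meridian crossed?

2

Leg 1: -163.958° → +54.391°, shortest Δλ = -141.651° (west) — crosses 180°.
Leg 2: +54.391° → +145.027°, shortest Δλ = 90.636° (east) — does not cross 180°.
Leg 3: +145.027° → -65.790°, shortest Δλ = 149.183° (east) — crosses 180°.
Total crossings: 2.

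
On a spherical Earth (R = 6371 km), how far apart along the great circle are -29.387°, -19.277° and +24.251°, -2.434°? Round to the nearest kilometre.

Δλ = -2.434 − -19.277 = 16.843°.
Δφ = 24.251 − -29.387 = 53.638°.
a = sin²(Δφ/2) + cos φ₁ · cos φ₂ · sin²(Δλ/2) = 0.220597.
c = 2·atan2(√a, √(1−a)) = 0.97785 rad → d = 6371·c ≈ 6229.89 km.

6230 km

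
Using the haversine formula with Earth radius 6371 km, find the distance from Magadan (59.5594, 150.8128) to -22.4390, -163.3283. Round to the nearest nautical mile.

Δλ = -163.3283 − 150.8128 = -314.1411°; wrapped into (−180°, 180°]: 45.8589°.
Δφ = -22.4390 − 59.5594 = -81.9984°.
a = sin²(Δφ/2) + cos φ₁ · cos φ₂ · sin²(Δλ/2) = 0.501479.
c = 2·atan2(√a, √(1−a)) = 1.57375 rad → d = 6371·c ≈ 10026.39 km ≈ 5413.82 nmi.

5414 nmi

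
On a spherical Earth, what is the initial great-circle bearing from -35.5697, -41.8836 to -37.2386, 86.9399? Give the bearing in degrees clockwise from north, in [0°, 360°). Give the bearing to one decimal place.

141.6°

Δλ = 86.9399 − -41.8836 = 128.8235°.
θ = atan2( sin Δλ · cos φ₂ , cos φ₁ · sin φ₂ − sin φ₁ · cos φ₂ · cos Δλ )
  = atan2(0.62024, -0.78255) = 141.600° → normalised to [0°, 360°): 141.600°.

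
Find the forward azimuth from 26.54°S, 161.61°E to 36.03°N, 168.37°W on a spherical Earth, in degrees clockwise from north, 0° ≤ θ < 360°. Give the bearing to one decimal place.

25.7°

Δλ = -168.37 − 161.61 = -329.98°; wrapped into (−180°, 180°]: 30.02°.
θ = atan2( sin Δλ · cos φ₂ , cos φ₁ · sin φ₂ − sin φ₁ · cos φ₂ · cos Δλ )
  = atan2(0.40460, 0.83910) = 25.743° → normalised to [0°, 360°): 25.743°.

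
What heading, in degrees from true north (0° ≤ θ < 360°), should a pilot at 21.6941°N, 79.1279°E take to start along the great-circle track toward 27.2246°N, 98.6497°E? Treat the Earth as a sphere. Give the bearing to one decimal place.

68.8°

Δλ = 98.6497 − 79.1279 = 19.5218°.
θ = atan2( sin Δλ · cos φ₂ , cos φ₁ · sin φ₂ − sin φ₁ · cos φ₂ · cos Δλ )
  = atan2(0.29715, 0.11527) = 68.797° → normalised to [0°, 360°): 68.797°.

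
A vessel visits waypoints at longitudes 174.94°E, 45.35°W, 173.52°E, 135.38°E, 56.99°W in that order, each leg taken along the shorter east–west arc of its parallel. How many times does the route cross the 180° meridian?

3

Leg 1: +174.94° → -45.35°, shortest Δλ = 139.71° (east) — crosses 180°.
Leg 2: -45.35° → +173.52°, shortest Δλ = -141.13° (west) — crosses 180°.
Leg 3: +173.52° → +135.38°, shortest Δλ = -38.14° (west) — does not cross 180°.
Leg 4: +135.38° → -56.99°, shortest Δλ = 167.63° (east) — crosses 180°.
Total crossings: 3.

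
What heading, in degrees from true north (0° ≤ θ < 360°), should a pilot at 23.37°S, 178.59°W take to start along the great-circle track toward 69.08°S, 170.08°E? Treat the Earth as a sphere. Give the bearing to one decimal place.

185.6°

Δλ = 170.08 − -178.59 = 348.67°; wrapped into (−180°, 180°]: -11.33°.
θ = atan2( sin Δλ · cos φ₂ , cos φ₁ · sin φ₂ − sin φ₁ · cos φ₂ · cos Δλ )
  = atan2(-0.07015, -0.71857) = -174.424° → normalised to [0°, 360°): 185.576°.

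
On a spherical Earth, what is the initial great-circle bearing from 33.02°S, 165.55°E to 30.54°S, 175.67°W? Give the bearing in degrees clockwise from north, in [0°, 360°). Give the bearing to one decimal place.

86.2°

Δλ = -175.67 − 165.55 = -341.22°; wrapped into (−180°, 180°]: 18.78°.
θ = atan2( sin Δλ · cos φ₂ , cos φ₁ · sin φ₂ − sin φ₁ · cos φ₂ · cos Δλ )
  = atan2(0.27727, 0.01828) = 86.227° → normalised to [0°, 360°): 86.227°.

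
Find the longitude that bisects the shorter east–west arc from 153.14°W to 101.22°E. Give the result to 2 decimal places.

154.04°E

Signed shortest Δλ from -153.14° to +101.22° is -105.64°.
Midpoint longitude = -153.14° + (-105.64°)/2 = -153.14° − 52.82° = -205.96°.
Normalise into (−180°, 180°]: +154.04°.
(The naïve average (-153.14 + +101.22)/2 = -25.96° is on the wrong side of the globe.)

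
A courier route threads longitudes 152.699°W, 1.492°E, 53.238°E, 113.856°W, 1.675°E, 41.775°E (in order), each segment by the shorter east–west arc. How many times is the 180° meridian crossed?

0

Leg 1: -152.699° → +1.492°, shortest Δλ = 154.191° (east) — does not cross 180°.
Leg 2: +1.492° → +53.238°, shortest Δλ = 51.746° (east) — does not cross 180°.
Leg 3: +53.238° → -113.856°, shortest Δλ = -167.094° (west) — does not cross 180°.
Leg 4: -113.856° → +1.675°, shortest Δλ = 115.531° (east) — does not cross 180°.
Leg 5: +1.675° → +41.775°, shortest Δλ = 40.1° (east) — does not cross 180°.
Total crossings: 0.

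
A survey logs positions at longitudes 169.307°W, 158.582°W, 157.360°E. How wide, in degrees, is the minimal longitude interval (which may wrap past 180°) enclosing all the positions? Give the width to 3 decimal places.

44.058°

Sort the longitudes: -169.307°, -158.582°, +157.360°.
Eastward gaps between consecutive values (wrapping around): 10.725°, 315.942°, 33.333°.
Largest gap = 315.942° ⇒ minimal covering band is its complement: 360° − 315.942° = 44.058°.
Band runs from +157.360° eastward to -158.582°, crossing the antimeridian.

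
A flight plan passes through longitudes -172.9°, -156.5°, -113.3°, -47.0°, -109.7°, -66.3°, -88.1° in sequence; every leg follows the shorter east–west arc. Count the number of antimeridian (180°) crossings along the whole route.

0

Leg 1: -172.9° → -156.5°, shortest Δλ = 16.4° (east) — does not cross 180°.
Leg 2: -156.5° → -113.3°, shortest Δλ = 43.2° (east) — does not cross 180°.
Leg 3: -113.3° → -47.0°, shortest Δλ = 66.3° (east) — does not cross 180°.
Leg 4: -47.0° → -109.7°, shortest Δλ = -62.7° (west) — does not cross 180°.
Leg 5: -109.7° → -66.3°, shortest Δλ = 43.4° (east) — does not cross 180°.
Leg 6: -66.3° → -88.1°, shortest Δλ = -21.8° (west) — does not cross 180°.
Total crossings: 0.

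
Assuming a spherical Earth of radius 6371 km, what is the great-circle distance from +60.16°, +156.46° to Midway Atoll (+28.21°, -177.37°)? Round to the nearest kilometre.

Δλ = -177.37 − 156.46 = -333.83°; wrapped into (−180°, 180°]: 26.17°.
Δφ = 28.21 − 60.16 = -31.95°.
a = sin²(Δφ/2) + cos φ₁ · cos φ₂ · sin²(Δλ/2) = 0.098219.
c = 2·atan2(√a, √(1−a)) = 0.63754 rad → d = 6371·c ≈ 4061.78 km.

4062 km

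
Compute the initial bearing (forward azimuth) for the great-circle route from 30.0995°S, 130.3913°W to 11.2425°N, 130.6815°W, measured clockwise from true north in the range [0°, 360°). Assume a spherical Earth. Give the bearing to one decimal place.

Δλ = -130.6815 − -130.3913 = -0.2902°.
θ = atan2( sin Δλ · cos φ₂ , cos φ₁ · sin φ₂ − sin φ₁ · cos φ₂ · cos Δλ )
  = atan2(-0.00497, 0.66055) = -0.431° → normalised to [0°, 360°): 359.569°.

359.6°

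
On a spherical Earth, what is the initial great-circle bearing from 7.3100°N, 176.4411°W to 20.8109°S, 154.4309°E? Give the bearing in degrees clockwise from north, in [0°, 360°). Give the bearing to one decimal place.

Δλ = 154.4309 − -176.4411 = 330.8720°; wrapped into (−180°, 180°]: -29.1280°.
θ = atan2( sin Δλ · cos φ₂ , cos φ₁ · sin φ₂ − sin φ₁ · cos φ₂ · cos Δλ )
  = atan2(-0.45501, -0.45629) = -135.081° → normalised to [0°, 360°): 224.919°.

224.9°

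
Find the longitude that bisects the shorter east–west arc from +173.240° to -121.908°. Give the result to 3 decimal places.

-154.334°

Signed shortest Δλ from +173.240° to -121.908° is +64.852°.
Midpoint longitude = +173.240° + (+64.852°)/2 = +173.240° + 32.426° = +205.666°.
Normalise into (−180°, 180°]: -154.334°.
(The naïve average (+173.240 + -121.908)/2 = 25.666° is on the wrong side of the globe.)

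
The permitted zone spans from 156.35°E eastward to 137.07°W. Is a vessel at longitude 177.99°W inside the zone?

Yes

Band width going east from +156.35° to -137.07°: ((-137.07 − 156.35) mod 360) = 66.58°.
Offset of -177.99° east of the west edge: ((-177.99 − 156.35) mod 360) = 25.66°.
25.66° ≤ 66.58° ⇒ inside.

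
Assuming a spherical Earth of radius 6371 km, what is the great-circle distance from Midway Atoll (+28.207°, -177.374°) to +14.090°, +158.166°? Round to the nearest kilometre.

2973 km

Δλ = 158.166 − -177.374 = 335.540°; wrapped into (−180°, 180°]: -24.460°.
Δφ = 14.090 − 28.207 = -14.117°.
a = sin²(Δφ/2) + cos φ₁ · cos φ₂ · sin²(Δλ/2) = 0.053456.
c = 2·atan2(√a, √(1−a)) = 0.46663 rad → d = 6371·c ≈ 2972.92 km.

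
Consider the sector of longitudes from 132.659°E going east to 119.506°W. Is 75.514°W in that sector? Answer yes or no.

Band width going east from +132.659° to -119.506°: ((-119.506 − 132.659) mod 360) = 107.835°.
Offset of -75.514° east of the west edge: ((-75.514 − 132.659) mod 360) = 151.827°.
151.827° > 107.835° ⇒ outside.

No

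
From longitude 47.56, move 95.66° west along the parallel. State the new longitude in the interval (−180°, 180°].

-48.10°

Start at +47.56°; shift −95.66° → -48.10°.
-48.10° already lies in (−180°, 180°].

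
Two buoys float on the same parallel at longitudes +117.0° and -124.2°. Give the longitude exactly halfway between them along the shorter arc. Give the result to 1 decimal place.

Signed shortest Δλ from +117.0° to -124.2° is +118.8°.
Midpoint longitude = +117.0° + (+118.8°)/2 = +117.0° + 59.4° = +176.4°.
(The naïve average (+117.0 + -124.2)/2 = -3.6° is on the wrong side of the globe.)

+176.4°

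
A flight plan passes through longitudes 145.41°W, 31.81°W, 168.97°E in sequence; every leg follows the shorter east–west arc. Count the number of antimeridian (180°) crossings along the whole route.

1

Leg 1: -145.41° → -31.81°, shortest Δλ = 113.6° (east) — does not cross 180°.
Leg 2: -31.81° → +168.97°, shortest Δλ = -159.22° (west) — crosses 180°.
Total crossings: 1.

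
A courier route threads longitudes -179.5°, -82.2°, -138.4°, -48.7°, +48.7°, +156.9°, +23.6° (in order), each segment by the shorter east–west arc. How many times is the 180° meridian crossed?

Leg 1: -179.5° → -82.2°, shortest Δλ = 97.3° (east) — does not cross 180°.
Leg 2: -82.2° → -138.4°, shortest Δλ = -56.2° (west) — does not cross 180°.
Leg 3: -138.4° → -48.7°, shortest Δλ = 89.7° (east) — does not cross 180°.
Leg 4: -48.7° → +48.7°, shortest Δλ = 97.4° (east) — does not cross 180°.
Leg 5: +48.7° → +156.9°, shortest Δλ = 108.2° (east) — does not cross 180°.
Leg 6: +156.9° → +23.6°, shortest Δλ = -133.3° (west) — does not cross 180°.
Total crossings: 0.

0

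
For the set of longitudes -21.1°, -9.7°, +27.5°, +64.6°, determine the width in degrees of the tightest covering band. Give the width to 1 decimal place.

Sort the longitudes: -21.1°, -9.7°, +27.5°, +64.6°.
Eastward gaps between consecutive values (wrapping around): 11.4°, 37.2°, 37.1°, 274.3°.
Largest gap = 274.3° ⇒ minimal covering band is its complement: 360° − 274.3° = 85.7°.
Band runs from -21.1° eastward to +64.6°.

85.7°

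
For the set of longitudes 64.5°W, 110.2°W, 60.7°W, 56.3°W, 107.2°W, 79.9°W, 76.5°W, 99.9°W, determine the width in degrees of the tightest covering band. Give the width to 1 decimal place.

53.9°

Sort the longitudes: -110.2°, -107.2°, -99.9°, -79.9°, -76.5°, -64.5°, -60.7°, -56.3°.
Eastward gaps between consecutive values (wrapping around): 3.0°, 7.3°, 20.0°, 3.4°, 12.0°, 3.8°, 4.4°, 306.1°.
Largest gap = 306.1° ⇒ minimal covering band is its complement: 360° − 306.1° = 53.9°.
Band runs from -110.2° eastward to -56.3°.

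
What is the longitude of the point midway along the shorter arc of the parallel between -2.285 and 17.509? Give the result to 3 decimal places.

Signed shortest Δλ from -2.285° to +17.509° is +19.794°.
Midpoint longitude = -2.285° + (+19.794°)/2 = -2.285° + 9.897° = +7.612°.

+7.612°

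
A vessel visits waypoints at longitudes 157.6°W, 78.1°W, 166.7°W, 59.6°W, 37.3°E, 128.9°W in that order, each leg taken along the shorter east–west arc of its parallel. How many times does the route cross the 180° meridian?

Leg 1: -157.6° → -78.1°, shortest Δλ = 79.5° (east) — does not cross 180°.
Leg 2: -78.1° → -166.7°, shortest Δλ = -88.6° (west) — does not cross 180°.
Leg 3: -166.7° → -59.6°, shortest Δλ = 107.1° (east) — does not cross 180°.
Leg 4: -59.6° → +37.3°, shortest Δλ = 96.9° (east) — does not cross 180°.
Leg 5: +37.3° → -128.9°, shortest Δλ = -166.2° (west) — does not cross 180°.
Total crossings: 0.

0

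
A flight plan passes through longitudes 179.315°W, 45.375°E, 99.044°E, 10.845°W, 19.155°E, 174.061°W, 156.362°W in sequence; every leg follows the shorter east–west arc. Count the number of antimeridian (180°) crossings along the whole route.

2

Leg 1: -179.315° → +45.375°, shortest Δλ = -135.31° (west) — crosses 180°.
Leg 2: +45.375° → +99.044°, shortest Δλ = 53.669° (east) — does not cross 180°.
Leg 3: +99.044° → -10.845°, shortest Δλ = -109.889° (west) — does not cross 180°.
Leg 4: -10.845° → +19.155°, shortest Δλ = 30.0° (east) — does not cross 180°.
Leg 5: +19.155° → -174.061°, shortest Δλ = 166.784° (east) — crosses 180°.
Leg 6: -174.061° → -156.362°, shortest Δλ = 17.699° (east) — does not cross 180°.
Total crossings: 2.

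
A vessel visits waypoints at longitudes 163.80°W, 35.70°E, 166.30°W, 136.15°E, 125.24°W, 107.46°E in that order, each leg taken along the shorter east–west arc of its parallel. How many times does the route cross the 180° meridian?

5

Leg 1: -163.80° → +35.70°, shortest Δλ = -160.5° (west) — crosses 180°.
Leg 2: +35.70° → -166.30°, shortest Δλ = 158.0° (east) — crosses 180°.
Leg 3: -166.30° → +136.15°, shortest Δλ = -57.55° (west) — crosses 180°.
Leg 4: +136.15° → -125.24°, shortest Δλ = 98.61° (east) — crosses 180°.
Leg 5: -125.24° → +107.46°, shortest Δλ = -127.3° (west) — crosses 180°.
Total crossings: 5.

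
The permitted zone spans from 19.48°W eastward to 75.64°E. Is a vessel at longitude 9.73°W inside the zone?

Band width going east from -19.48° to +75.64°: ((75.64 − -19.48) mod 360) = 95.12°.
Offset of -9.73° east of the west edge: ((-9.73 − -19.48) mod 360) = 9.75°.
9.75° ≤ 95.12° ⇒ inside.

Yes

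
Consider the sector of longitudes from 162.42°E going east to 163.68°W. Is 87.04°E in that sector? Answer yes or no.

Band width going east from +162.42° to -163.68°: ((-163.68 − 162.42) mod 360) = 33.90°.
Offset of +87.04° east of the west edge: ((87.04 − 162.42) mod 360) = 284.62°.
284.62° > 33.90° ⇒ outside.

No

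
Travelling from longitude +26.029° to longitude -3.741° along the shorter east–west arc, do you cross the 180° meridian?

No

Signed shortest Δλ = ((-3.741 − 26.029 + 180) mod 360) − 180 = -29.77°.
Going west by 29.77° from +26.029° reaches -3.741° without touching 180°.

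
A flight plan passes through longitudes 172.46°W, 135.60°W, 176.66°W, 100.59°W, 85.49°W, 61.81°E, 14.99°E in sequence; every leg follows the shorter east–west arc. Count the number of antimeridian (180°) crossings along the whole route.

Leg 1: -172.46° → -135.60°, shortest Δλ = 36.86° (east) — does not cross 180°.
Leg 2: -135.60° → -176.66°, shortest Δλ = -41.06° (west) — does not cross 180°.
Leg 3: -176.66° → -100.59°, shortest Δλ = 76.07° (east) — does not cross 180°.
Leg 4: -100.59° → -85.49°, shortest Δλ = 15.1° (east) — does not cross 180°.
Leg 5: -85.49° → +61.81°, shortest Δλ = 147.3° (east) — does not cross 180°.
Leg 6: +61.81° → +14.99°, shortest Δλ = -46.82° (west) — does not cross 180°.
Total crossings: 0.

0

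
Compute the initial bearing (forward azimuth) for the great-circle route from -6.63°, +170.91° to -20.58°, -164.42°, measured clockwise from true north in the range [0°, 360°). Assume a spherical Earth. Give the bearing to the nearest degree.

Δλ = -164.42 − 170.91 = -335.33°; wrapped into (−180°, 180°]: 24.67°.
θ = atan2( sin Δλ · cos φ₂ , cos φ₁ · sin φ₂ − sin φ₁ · cos φ₂ · cos Δλ )
  = atan2(0.39075, -0.25094) = 122.708° → normalised to [0°, 360°): 122.708°.

123°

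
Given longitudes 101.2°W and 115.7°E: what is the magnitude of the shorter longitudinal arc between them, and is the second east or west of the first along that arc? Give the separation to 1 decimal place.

143.1° west

Raw difference: 115.7 − -101.2 = 216.9°.
Normalise into (−180°, 180°]: 216.9° − 360° = -143.1°.
Negative ⇒ the second point lies to the west; separation 143.1°.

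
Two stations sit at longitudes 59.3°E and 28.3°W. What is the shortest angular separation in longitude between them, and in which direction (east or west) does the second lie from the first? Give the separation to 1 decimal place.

87.6° west

Raw difference: -28.3 − 59.3 = -87.6°.
Normalise into (−180°, 180°]: -87.6° stays -87.6°.
Negative ⇒ the second point lies to the west; separation 87.6°.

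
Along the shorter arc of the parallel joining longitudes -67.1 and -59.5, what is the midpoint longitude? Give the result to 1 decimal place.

Signed shortest Δλ from -67.1° to -59.5° is +7.6°.
Midpoint longitude = -67.1° + (+7.6°)/2 = -67.1° + 3.8° = -63.3°.

-63.3°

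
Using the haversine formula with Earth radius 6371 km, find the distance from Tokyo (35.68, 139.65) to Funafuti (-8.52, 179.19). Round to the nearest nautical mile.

3469 nmi

Δλ = 179.19 − 139.65 = 39.54°.
Δφ = -8.52 − 35.68 = -44.20°.
a = sin²(Δφ/2) + cos φ₁ · cos φ₂ · sin²(Δλ/2) = 0.233453.
c = 2·atan2(√a, √(1−a)) = 1.00854 rad → d = 6371·c ≈ 6425.42 km ≈ 3469.45 nmi.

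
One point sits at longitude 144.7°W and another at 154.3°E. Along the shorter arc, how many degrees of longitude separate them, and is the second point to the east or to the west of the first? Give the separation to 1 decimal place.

61.0° west

Raw difference: 154.3 − -144.7 = 299.0°.
Normalise into (−180°, 180°]: 299.0° − 360° = -61.0°.
Negative ⇒ the second point lies to the west; separation 61.0°.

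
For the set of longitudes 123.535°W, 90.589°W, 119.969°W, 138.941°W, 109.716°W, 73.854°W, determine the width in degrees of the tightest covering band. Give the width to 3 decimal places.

Sort the longitudes: -138.941°, -123.535°, -119.969°, -109.716°, -90.589°, -73.854°.
Eastward gaps between consecutive values (wrapping around): 15.406°, 3.566°, 10.253°, 19.127°, 16.735°, 294.913°.
Largest gap = 294.913° ⇒ minimal covering band is its complement: 360° − 294.913° = 65.087°.
Band runs from -138.941° eastward to -73.854°.

65.087°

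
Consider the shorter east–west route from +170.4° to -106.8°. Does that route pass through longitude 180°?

Naïve |-106.8 − 170.4| = 277.2° > 180°, so the shorter arc goes the other way round — across 180°.
Signed shortest Δλ = ((-106.8 − 170.4 + 180) mod 360) − 180 = 82.8°.
Going east by 82.8° from +170.4° passes through 180° before reaching -106.8°.

Yes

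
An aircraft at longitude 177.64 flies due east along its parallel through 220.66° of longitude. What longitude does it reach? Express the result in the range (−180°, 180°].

+38.30°

Start at +177.64°; shift +220.66° → +398.30°.
+398.30° lies outside (−180°, 180°]; subtract 360° → +38.30°.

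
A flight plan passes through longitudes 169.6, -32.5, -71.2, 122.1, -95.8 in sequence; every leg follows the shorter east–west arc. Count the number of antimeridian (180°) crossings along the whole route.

3

Leg 1: +169.6° → -32.5°, shortest Δλ = 157.9° (east) — crosses 180°.
Leg 2: -32.5° → -71.2°, shortest Δλ = -38.7° (west) — does not cross 180°.
Leg 3: -71.2° → +122.1°, shortest Δλ = -166.7° (west) — crosses 180°.
Leg 4: +122.1° → -95.8°, shortest Δλ = 142.1° (east) — crosses 180°.
Total crossings: 3.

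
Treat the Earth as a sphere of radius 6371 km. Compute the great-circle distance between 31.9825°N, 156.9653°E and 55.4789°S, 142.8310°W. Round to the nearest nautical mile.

6088 nmi

Δλ = -142.8310 − 156.9653 = -299.7963°; wrapped into (−180°, 180°]: 60.2037°.
Δφ = -55.4789 − 31.9825 = -87.4614°.
a = sin²(Δφ/2) + cos φ₁ · cos φ₂ · sin²(Δλ/2) = 0.598767.
c = 2·atan2(√a, √(1−a)) = 1.76964 rad → d = 6371·c ≈ 11274.36 km ≈ 6087.67 nmi.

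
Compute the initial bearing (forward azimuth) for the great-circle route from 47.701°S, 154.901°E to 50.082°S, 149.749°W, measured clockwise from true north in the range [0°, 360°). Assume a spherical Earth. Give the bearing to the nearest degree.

115°

Δλ = -149.749 − 154.901 = -304.650°; wrapped into (−180°, 180°]: 55.350°.
θ = atan2( sin Δλ · cos φ₂ , cos φ₁ · sin φ₂ − sin φ₁ · cos φ₂ · cos Δλ )
  = atan2(0.52788, -0.24631) = 115.014° → normalised to [0°, 360°): 115.014°.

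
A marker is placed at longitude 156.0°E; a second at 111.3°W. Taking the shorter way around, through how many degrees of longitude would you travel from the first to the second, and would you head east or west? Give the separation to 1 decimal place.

92.7° east

Raw difference: -111.3 − 156.0 = -267.3°.
Normalise into (−180°, 180°]: -267.3° + 360° = 92.7°.
Positive ⇒ the second point lies to the east; separation 92.7°.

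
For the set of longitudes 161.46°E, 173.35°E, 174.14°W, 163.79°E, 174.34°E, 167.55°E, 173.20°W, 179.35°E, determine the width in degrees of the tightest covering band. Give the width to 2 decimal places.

25.34°

Sort the longitudes: -174.14°, -173.20°, +161.46°, +163.79°, +167.55°, +173.35°, +174.34°, +179.35°.
Eastward gaps between consecutive values (wrapping around): 0.94°, 334.66°, 2.33°, 3.76°, 5.80°, 0.99°, 5.01°, 6.51°.
Largest gap = 334.66° ⇒ minimal covering band is its complement: 360° − 334.66° = 25.34°.
Band runs from +161.46° eastward to -173.20°, crossing the antimeridian.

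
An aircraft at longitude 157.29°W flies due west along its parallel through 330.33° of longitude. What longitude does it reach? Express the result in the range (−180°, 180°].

Start at -157.29°; shift −330.33° → -487.62°.
-487.62° lies outside (−180°, 180°]; add 360° → -127.62°.

127.62°W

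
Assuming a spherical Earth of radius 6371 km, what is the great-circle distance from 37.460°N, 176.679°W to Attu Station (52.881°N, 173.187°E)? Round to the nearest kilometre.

Δλ = 173.187 − -176.679 = 349.866°; wrapped into (−180°, 180°]: -10.134°.
Δφ = 52.881 − 37.460 = 15.421°.
a = sin²(Δφ/2) + cos φ₁ · cos φ₂ · sin²(Δλ/2) = 0.021738.
c = 2·atan2(√a, √(1−a)) = 0.29595 rad → d = 6371·c ≈ 1885.51 km.

1886 km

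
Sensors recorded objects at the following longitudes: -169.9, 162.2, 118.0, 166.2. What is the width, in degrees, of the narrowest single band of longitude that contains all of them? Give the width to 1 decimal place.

72.1°

Sort the longitudes: -169.9°, +118.0°, +162.2°, +166.2°.
Eastward gaps between consecutive values (wrapping around): 287.9°, 44.2°, 4.0°, 23.9°.
Largest gap = 287.9° ⇒ minimal covering band is its complement: 360° − 287.9° = 72.1°.
Band runs from +118.0° eastward to -169.9°, crossing the antimeridian.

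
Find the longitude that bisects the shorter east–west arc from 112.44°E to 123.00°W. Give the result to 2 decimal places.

Signed shortest Δλ from +112.44° to -123.00° is +124.56°.
Midpoint longitude = +112.44° + (+124.56°)/2 = +112.44° + 62.28° = +174.72°.
(The naïve average (+112.44 + -123.00)/2 = -5.28° is on the wrong side of the globe.)

174.72°E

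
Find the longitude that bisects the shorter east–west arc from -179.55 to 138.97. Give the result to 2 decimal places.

Signed shortest Δλ from -179.55° to +138.97° is -41.48°.
Midpoint longitude = -179.55° + (-41.48°)/2 = -179.55° − 20.74° = -200.29°.
Normalise into (−180°, 180°]: +159.71°.
(The naïve average (-179.55 + +138.97)/2 = -20.29° is on the wrong side of the globe.)

+159.71°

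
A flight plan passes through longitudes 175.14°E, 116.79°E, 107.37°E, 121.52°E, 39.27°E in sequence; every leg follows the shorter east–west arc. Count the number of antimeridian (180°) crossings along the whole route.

Leg 1: +175.14° → +116.79°, shortest Δλ = -58.35° (west) — does not cross 180°.
Leg 2: +116.79° → +107.37°, shortest Δλ = -9.42° (west) — does not cross 180°.
Leg 3: +107.37° → +121.52°, shortest Δλ = 14.15° (east) — does not cross 180°.
Leg 4: +121.52° → +39.27°, shortest Δλ = -82.25° (west) — does not cross 180°.
Total crossings: 0.

0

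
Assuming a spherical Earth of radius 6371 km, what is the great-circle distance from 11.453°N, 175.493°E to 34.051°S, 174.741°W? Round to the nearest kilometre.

Δλ = -174.741 − 175.493 = -350.234°; wrapped into (−180°, 180°]: 9.766°.
Δφ = -34.051 − 11.453 = -45.504°.
a = sin²(Δφ/2) + cos φ₁ · cos φ₂ · sin²(Δλ/2) = 0.155454.
c = 2·atan2(√a, √(1−a)) = 0.81056 rad → d = 6371·c ≈ 5164.08 km.

5164 km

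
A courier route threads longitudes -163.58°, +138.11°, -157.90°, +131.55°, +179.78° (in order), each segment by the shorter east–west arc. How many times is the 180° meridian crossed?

Leg 1: -163.58° → +138.11°, shortest Δλ = -58.31° (west) — crosses 180°.
Leg 2: +138.11° → -157.90°, shortest Δλ = 63.99° (east) — crosses 180°.
Leg 3: -157.90° → +131.55°, shortest Δλ = -70.55° (west) — crosses 180°.
Leg 4: +131.55° → +179.78°, shortest Δλ = 48.23° (east) — does not cross 180°.
Total crossings: 3.

3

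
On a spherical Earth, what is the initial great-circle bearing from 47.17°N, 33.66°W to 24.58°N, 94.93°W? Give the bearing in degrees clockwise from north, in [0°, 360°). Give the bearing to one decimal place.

267.3°

Δλ = -94.93 − -33.66 = -61.27°.
θ = atan2( sin Δλ · cos φ₂ , cos φ₁ · sin φ₂ − sin φ₁ · cos φ₂ · cos Δλ )
  = atan2(-0.79743, -0.03779) = -92.713° → normalised to [0°, 360°): 267.287°.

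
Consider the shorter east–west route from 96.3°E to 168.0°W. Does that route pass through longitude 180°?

Yes

Naïve |-168.0 − 96.3| = 264.3° > 180°, so the shorter arc goes the other way round — across 180°.
Signed shortest Δλ = ((-168.0 − 96.3 + 180) mod 360) − 180 = 95.7°.
Going east by 95.7° from +96.3° passes through 180° before reaching -168.0°.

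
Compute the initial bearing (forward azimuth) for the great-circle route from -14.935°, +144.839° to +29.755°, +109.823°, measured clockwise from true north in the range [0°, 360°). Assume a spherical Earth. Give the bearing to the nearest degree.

323°

Δλ = 109.823 − 144.839 = -35.016°.
θ = atan2( sin Δλ · cos φ₂ , cos φ₁ · sin φ₂ − sin φ₁ · cos φ₂ · cos Δλ )
  = atan2(-0.49815, 0.66277) = -36.929° → normalised to [0°, 360°): 323.071°.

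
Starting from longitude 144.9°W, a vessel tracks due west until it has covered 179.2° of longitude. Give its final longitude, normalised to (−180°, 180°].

Start at -144.9°; shift −179.2° → -324.1°.
-324.1° lies outside (−180°, 180°]; add 360° → +35.9°.

35.9°E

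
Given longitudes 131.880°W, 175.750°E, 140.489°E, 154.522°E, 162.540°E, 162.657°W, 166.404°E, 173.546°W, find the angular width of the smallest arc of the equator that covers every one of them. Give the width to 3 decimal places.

87.631°

Sort the longitudes: -173.546°, -162.657°, -131.880°, +140.489°, +154.522°, +162.540°, +166.404°, +175.750°.
Eastward gaps between consecutive values (wrapping around): 10.889°, 30.777°, 272.369°, 14.033°, 8.018°, 3.864°, 9.346°, 10.704°.
Largest gap = 272.369° ⇒ minimal covering band is its complement: 360° − 272.369° = 87.631°.
Band runs from +140.489° eastward to -131.880°, crossing the antimeridian.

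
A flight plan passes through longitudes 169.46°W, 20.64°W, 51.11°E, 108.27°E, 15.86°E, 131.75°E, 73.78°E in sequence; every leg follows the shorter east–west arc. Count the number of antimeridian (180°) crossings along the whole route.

0

Leg 1: -169.46° → -20.64°, shortest Δλ = 148.82° (east) — does not cross 180°.
Leg 2: -20.64° → +51.11°, shortest Δλ = 71.75° (east) — does not cross 180°.
Leg 3: +51.11° → +108.27°, shortest Δλ = 57.16° (east) — does not cross 180°.
Leg 4: +108.27° → +15.86°, shortest Δλ = -92.41° (west) — does not cross 180°.
Leg 5: +15.86° → +131.75°, shortest Δλ = 115.89° (east) — does not cross 180°.
Leg 6: +131.75° → +73.78°, shortest Δλ = -57.97° (west) — does not cross 180°.
Total crossings: 0.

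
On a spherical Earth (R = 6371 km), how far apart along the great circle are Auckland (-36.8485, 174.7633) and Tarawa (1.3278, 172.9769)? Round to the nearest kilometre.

4249 km

Δλ = 172.9769 − 174.7633 = -1.7864°.
Δφ = 1.3278 − -36.8485 = 38.1763°.
a = sin²(Δφ/2) + cos φ₁ · cos φ₂ · sin²(Δλ/2) = 0.107138.
c = 2·atan2(√a, √(1−a)) = 0.66693 rad → d = 6371·c ≈ 4249.02 km.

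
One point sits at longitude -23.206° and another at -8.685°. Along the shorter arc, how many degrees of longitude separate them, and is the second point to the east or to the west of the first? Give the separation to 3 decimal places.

14.521° east

Raw difference: -8.685 − -23.206 = 14.521°.
Normalise into (−180°, 180°]: 14.521° stays 14.521°.
Positive ⇒ the second point lies to the east; separation 14.521°.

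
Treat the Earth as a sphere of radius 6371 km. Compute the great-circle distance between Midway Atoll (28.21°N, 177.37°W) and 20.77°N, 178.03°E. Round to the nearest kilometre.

949 km

Δλ = 178.03 − -177.37 = 355.40°; wrapped into (−180°, 180°]: -4.60°.
Δφ = 20.77 − 28.21 = -7.44°.
a = sin²(Δφ/2) + cos φ₁ · cos φ₂ · sin²(Δλ/2) = 0.005537.
c = 2·atan2(√a, √(1−a)) = 0.14895 rad → d = 6371·c ≈ 948.98 km.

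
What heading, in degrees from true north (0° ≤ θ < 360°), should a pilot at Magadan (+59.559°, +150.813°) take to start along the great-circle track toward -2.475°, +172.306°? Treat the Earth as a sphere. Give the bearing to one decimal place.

Δλ = 172.306 − 150.813 = 21.493°.
θ = atan2( sin Δλ · cos φ₂ , cos φ₁ · sin φ₂ − sin φ₁ · cos φ₂ · cos Δλ )
  = atan2(0.36605, -0.82333) = 156.030° → normalised to [0°, 360°): 156.030°.

156.0°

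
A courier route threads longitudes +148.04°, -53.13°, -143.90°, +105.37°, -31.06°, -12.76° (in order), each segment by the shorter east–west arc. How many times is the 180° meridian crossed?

Leg 1: +148.04° → -53.13°, shortest Δλ = 158.83° (east) — crosses 180°.
Leg 2: -53.13° → -143.90°, shortest Δλ = -90.77° (west) — does not cross 180°.
Leg 3: -143.90° → +105.37°, shortest Δλ = -110.73° (west) — crosses 180°.
Leg 4: +105.37° → -31.06°, shortest Δλ = -136.43° (west) — does not cross 180°.
Leg 5: -31.06° → -12.76°, shortest Δλ = 18.3° (east) — does not cross 180°.
Total crossings: 2.

2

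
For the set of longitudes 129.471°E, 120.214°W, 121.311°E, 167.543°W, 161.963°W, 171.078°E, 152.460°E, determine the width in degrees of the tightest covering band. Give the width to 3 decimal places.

118.475°

Sort the longitudes: -167.543°, -161.963°, -120.214°, +121.311°, +129.471°, +152.460°, +171.078°.
Eastward gaps between consecutive values (wrapping around): 5.580°, 41.749°, 241.525°, 8.160°, 22.989°, 18.618°, 21.379°.
Largest gap = 241.525° ⇒ minimal covering band is its complement: 360° − 241.525° = 118.475°.
Band runs from +121.311° eastward to -120.214°, crossing the antimeridian.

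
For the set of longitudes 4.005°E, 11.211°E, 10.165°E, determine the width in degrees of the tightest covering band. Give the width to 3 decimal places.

7.206°

Sort the longitudes: +4.005°, +10.165°, +11.211°.
Eastward gaps between consecutive values (wrapping around): 6.160°, 1.046°, 352.794°.
Largest gap = 352.794° ⇒ minimal covering band is its complement: 360° − 352.794° = 7.206°.
Band runs from +4.005° eastward to +11.211°.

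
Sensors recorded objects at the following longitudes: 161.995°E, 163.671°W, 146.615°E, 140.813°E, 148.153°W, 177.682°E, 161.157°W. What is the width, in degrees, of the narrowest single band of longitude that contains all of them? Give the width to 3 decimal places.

71.034°

Sort the longitudes: -163.671°, -161.157°, -148.153°, +140.813°, +146.615°, +161.995°, +177.682°.
Eastward gaps between consecutive values (wrapping around): 2.514°, 13.004°, 288.966°, 5.802°, 15.380°, 15.687°, 18.647°.
Largest gap = 288.966° ⇒ minimal covering band is its complement: 360° − 288.966° = 71.034°.
Band runs from +140.813° eastward to -148.153°, crossing the antimeridian.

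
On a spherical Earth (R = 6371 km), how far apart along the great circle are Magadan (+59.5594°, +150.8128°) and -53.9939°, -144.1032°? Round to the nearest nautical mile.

Δλ = -144.1032 − 150.8128 = -294.9160°; wrapped into (−180°, 180°]: 65.0840°.
Δφ = -53.9939 − 59.5594 = -113.5533°.
a = sin²(Δφ/2) + cos φ₁ · cos φ₂ · sin²(Δλ/2) = 0.785983.
c = 2·atan2(√a, √(1−a)) = 2.17970 rad → d = 6371·c ≈ 13886.85 km ≈ 7498.30 nmi.

7498 nmi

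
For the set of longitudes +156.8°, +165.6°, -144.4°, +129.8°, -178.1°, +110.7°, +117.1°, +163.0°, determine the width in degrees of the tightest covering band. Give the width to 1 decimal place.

104.9°

Sort the longitudes: -178.1°, -144.4°, +110.7°, +117.1°, +129.8°, +156.8°, +163.0°, +165.6°.
Eastward gaps between consecutive values (wrapping around): 33.7°, 255.1°, 6.4°, 12.7°, 27.0°, 6.2°, 2.6°, 16.3°.
Largest gap = 255.1° ⇒ minimal covering band is its complement: 360° − 255.1° = 104.9°.
Band runs from +110.7° eastward to -144.4°, crossing the antimeridian.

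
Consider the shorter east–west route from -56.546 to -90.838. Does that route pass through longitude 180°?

Signed shortest Δλ = ((-90.838 − -56.546 + 180) mod 360) − 180 = -34.292°.
Going west by 34.292° from -56.546° reaches -90.838° without touching 180°.

No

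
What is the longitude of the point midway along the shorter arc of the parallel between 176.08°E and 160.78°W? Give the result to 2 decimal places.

Signed shortest Δλ from +176.08° to -160.78° is +23.14°.
Midpoint longitude = +176.08° + (+23.14°)/2 = +176.08° + 11.57° = +187.65°.
Normalise into (−180°, 180°]: -172.35°.
(The naïve average (+176.08 + -160.78)/2 = 7.65° is on the wrong side of the globe.)

172.35°W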